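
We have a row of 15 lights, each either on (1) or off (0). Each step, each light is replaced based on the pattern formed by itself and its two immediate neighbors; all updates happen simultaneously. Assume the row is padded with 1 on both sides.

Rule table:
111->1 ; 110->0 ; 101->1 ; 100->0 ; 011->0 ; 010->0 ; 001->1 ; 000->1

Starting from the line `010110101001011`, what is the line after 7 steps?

101001010010101
010010100101010
100101001010101
001010010101010
010100101010101
101001010101010
010010101010101

010010101010101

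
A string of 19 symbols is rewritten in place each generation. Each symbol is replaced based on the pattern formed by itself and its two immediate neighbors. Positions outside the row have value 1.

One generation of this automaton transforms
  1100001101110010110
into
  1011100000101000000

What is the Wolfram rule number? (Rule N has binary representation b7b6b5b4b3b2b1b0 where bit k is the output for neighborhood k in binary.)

position 0: 111 → 1  (bit 7 = 1)
position 1: 110 → 0  (bit 6 = 0)
position 8: 101 → 0  (bit 5 = 0)
position 2: 100 → 1  (bit 4 = 1)
position 6: 011 → 0  (bit 3 = 0)
position 14: 010 → 0  (bit 2 = 0)
position 5: 001 → 0  (bit 1 = 0)
position 3: 000 → 1  (bit 0 = 1)
bits b7..b0 = 10010001 = 145

145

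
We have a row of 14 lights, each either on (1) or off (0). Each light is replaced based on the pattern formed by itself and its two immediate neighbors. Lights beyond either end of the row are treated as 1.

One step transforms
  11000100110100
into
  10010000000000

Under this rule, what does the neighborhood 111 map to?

At position 0 the neighborhood is 111; the next row has 1 there.

1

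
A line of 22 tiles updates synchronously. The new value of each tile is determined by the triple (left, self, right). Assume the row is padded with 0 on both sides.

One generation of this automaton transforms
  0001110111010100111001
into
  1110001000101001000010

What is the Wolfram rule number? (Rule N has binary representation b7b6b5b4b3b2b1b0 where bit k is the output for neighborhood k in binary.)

35

position 4: 111 → 0  (bit 7 = 0)
position 5: 110 → 0  (bit 6 = 0)
position 6: 101 → 1  (bit 5 = 1)
position 14: 100 → 0  (bit 4 = 0)
position 3: 011 → 0  (bit 3 = 0)
position 11: 010 → 0  (bit 2 = 0)
position 2: 001 → 1  (bit 1 = 1)
position 0: 000 → 1  (bit 0 = 1)
bits b7..b0 = 00100011 = 35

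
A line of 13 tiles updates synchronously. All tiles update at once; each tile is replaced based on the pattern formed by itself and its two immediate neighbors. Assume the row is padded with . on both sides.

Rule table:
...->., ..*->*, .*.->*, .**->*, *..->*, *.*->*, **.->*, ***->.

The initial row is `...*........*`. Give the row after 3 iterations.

*******..**.*

..***......**
.**.**....***
*******..**.*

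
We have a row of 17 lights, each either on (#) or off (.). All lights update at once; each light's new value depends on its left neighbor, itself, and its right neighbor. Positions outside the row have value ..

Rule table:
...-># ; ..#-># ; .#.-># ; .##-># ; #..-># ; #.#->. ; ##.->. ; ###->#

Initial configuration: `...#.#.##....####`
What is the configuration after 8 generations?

#..##..##.###.###

generation 1: ####.#.#.#######.
generation 2: ###..#.#.######.#
generation 3: ##.###.#.#####..#
generation 4: #..##..#.####.###
generation 5: ####.###.###..##.
generation 6: ###..##..##.###.#
generation 7: ##.###.###..##..#
generation 8: #..##..##.###.###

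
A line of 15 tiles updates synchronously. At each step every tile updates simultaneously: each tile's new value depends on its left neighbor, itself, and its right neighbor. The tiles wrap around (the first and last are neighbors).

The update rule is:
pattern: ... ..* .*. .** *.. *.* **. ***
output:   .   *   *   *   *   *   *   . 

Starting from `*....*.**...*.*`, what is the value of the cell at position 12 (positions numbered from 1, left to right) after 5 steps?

step 1: **..******.****
step 2: .****....***...
step 3: **..**..**.**..
step 4: ***************
step 5: ...............
position 12 holds .

.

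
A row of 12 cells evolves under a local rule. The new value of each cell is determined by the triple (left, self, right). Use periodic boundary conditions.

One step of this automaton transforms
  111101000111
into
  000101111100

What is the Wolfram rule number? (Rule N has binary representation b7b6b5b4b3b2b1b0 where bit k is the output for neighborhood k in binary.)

position 0: 111 → 0  (bit 7 = 0)
position 3: 110 → 1  (bit 6 = 1)
position 4: 101 → 0  (bit 5 = 0)
position 6: 100 → 1  (bit 4 = 1)
position 9: 011 → 1  (bit 3 = 1)
position 5: 010 → 1  (bit 2 = 1)
position 8: 001 → 1  (bit 1 = 1)
position 7: 000 → 1  (bit 0 = 1)
bits b7..b0 = 01011111 = 95

95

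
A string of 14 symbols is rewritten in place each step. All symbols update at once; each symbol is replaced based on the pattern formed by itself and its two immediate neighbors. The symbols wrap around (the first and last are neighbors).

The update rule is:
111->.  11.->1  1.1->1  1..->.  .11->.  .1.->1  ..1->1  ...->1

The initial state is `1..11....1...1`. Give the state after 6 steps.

111111.11...1.

1.1.1.1111.11.
111111...11.11
.....1.11.11..
1111111.11.1.1
......11.1111.
111111.11...1.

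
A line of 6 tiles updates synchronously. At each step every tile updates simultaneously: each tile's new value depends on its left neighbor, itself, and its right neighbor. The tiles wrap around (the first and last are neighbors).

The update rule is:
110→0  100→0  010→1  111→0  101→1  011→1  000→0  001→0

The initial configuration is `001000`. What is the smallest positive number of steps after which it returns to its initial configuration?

1

step 1: 001000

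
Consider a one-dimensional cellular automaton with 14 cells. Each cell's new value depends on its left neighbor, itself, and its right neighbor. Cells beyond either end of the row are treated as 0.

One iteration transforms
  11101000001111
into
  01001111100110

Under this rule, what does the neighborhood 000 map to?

At position 6 the neighborhood is 000; the next row has 1 there.

1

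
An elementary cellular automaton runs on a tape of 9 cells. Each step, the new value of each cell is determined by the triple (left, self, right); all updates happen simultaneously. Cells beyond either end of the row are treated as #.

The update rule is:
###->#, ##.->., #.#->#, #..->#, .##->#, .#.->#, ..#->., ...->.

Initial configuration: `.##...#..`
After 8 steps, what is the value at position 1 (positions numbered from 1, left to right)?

#

##.#..##.
#.###.#.#
.###.####
###.#####
##.######
#.#######
.########
#########
position 1 holds #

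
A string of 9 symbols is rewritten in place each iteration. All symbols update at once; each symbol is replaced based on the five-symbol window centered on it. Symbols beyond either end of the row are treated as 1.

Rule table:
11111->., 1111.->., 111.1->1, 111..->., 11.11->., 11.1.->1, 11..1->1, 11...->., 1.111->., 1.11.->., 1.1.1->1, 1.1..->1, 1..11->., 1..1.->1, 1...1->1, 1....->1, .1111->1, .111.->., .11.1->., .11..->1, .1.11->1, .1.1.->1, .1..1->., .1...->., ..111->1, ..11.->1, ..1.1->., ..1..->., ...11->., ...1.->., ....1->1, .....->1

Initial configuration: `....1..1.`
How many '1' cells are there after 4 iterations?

4

.11...1.1
..1.1..1.
11.11.1.1
.1...111.
count of 1: 4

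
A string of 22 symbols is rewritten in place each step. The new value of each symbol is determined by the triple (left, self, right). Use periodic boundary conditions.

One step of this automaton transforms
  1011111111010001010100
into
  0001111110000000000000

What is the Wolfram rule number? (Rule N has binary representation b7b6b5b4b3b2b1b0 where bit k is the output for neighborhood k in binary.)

position 3: 111 → 1  (bit 7 = 1)
position 9: 110 → 0  (bit 6 = 0)
position 1: 101 → 0  (bit 5 = 0)
position 12: 100 → 0  (bit 4 = 0)
position 2: 011 → 0  (bit 3 = 0)
position 0: 010 → 0  (bit 2 = 0)
position 14: 001 → 0  (bit 1 = 0)
position 13: 000 → 0  (bit 0 = 0)
bits b7..b0 = 10000000 = 128

128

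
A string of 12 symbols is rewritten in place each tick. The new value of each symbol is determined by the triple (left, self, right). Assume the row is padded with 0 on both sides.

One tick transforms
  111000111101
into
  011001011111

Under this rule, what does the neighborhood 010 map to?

At position 11 the neighborhood is 010; the next row has 1 there.

1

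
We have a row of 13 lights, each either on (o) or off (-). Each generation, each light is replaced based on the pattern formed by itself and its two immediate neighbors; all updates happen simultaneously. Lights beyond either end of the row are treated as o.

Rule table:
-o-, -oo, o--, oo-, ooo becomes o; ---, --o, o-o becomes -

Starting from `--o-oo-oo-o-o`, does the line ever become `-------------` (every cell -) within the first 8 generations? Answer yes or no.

no

generation 1: o-o-oo-oo-o-o
generation 2: o-o-oo-oo-o-o  (fixed point — unchanged through generation 8)
generation 8 is o-o-oo-oo-o-o, still not uniform -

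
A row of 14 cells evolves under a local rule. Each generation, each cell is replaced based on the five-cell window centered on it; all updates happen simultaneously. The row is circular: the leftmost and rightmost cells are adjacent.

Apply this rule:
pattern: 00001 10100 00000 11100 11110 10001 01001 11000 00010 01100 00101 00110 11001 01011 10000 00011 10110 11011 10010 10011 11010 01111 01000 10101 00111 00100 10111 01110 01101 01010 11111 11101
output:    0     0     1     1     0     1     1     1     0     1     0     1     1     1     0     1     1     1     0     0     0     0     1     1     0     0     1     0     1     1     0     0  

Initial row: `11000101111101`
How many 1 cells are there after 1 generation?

7

generation 1: 01110011000011
count of 1: 7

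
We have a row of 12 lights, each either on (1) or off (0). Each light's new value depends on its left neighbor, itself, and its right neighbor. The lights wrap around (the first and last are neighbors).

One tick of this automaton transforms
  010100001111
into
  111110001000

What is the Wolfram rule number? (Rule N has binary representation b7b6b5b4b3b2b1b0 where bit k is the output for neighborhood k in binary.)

60

position 9: 111 → 0  (bit 7 = 0)
position 11: 110 → 0  (bit 6 = 0)
position 0: 101 → 1  (bit 5 = 1)
position 4: 100 → 1  (bit 4 = 1)
position 8: 011 → 1  (bit 3 = 1)
position 1: 010 → 1  (bit 2 = 1)
position 7: 001 → 0  (bit 1 = 0)
position 5: 000 → 0  (bit 0 = 0)
bits b7..b0 = 00111100 = 60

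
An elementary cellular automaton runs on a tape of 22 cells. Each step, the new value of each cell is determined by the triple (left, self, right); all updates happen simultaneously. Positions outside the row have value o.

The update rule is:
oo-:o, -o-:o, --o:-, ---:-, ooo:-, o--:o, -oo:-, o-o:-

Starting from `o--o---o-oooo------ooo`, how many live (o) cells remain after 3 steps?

oo-oo--o----oo--------
-o--oo-oo----oo-------
-oo--o--oo----oo------
count of o: 7

7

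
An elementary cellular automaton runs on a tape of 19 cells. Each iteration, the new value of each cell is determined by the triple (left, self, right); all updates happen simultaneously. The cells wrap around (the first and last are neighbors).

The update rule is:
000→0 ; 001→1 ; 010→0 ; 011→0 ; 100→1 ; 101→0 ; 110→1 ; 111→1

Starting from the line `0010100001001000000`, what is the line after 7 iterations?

1000000000011010110

0100010010110100000
1010101100010010000
0000000110101101001
1000001010000100110
0100010001001011010
1010101010110001001
1000000000011010110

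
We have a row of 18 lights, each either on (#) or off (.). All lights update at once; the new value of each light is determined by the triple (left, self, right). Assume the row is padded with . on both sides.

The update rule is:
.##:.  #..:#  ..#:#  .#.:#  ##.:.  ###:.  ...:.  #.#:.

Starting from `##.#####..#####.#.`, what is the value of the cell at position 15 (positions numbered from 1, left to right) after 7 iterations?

.

iteration 1: ........##......##
iteration 2: .......#..#....#..
iteration 3: ......######..###.
iteration 4: .....#......##...#
iteration 5: ....###....#..#.##
iteration 6: ...#...#..#####...
iteration 7: ..###.####.....#..
position 15 holds .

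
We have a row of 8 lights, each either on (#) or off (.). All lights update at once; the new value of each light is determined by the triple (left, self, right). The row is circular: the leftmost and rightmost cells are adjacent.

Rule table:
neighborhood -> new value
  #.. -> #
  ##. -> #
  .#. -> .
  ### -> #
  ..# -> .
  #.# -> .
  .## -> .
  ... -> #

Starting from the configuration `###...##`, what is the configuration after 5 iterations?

#####..#
######..
.######.
..######
#..#####

#..#####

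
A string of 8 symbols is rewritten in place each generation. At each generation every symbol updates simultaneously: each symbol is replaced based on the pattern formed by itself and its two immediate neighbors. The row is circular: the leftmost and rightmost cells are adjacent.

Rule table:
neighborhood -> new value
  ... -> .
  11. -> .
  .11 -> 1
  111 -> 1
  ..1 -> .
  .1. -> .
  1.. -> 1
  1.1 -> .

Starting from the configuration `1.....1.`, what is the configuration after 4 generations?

....1...

generation 1: .1......
generation 2: ..1.....
generation 3: ...1....
generation 4: ....1...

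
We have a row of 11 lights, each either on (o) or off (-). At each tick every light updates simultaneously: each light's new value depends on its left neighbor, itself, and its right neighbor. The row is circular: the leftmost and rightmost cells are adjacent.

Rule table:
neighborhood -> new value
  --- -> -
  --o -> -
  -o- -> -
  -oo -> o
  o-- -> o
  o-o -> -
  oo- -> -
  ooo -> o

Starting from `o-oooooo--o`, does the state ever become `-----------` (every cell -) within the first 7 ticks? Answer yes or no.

no

tick 1: --ooooo-o-o
tick 2: o-oooo-----
tick 3: --ooo-o----
tick 4: --oo---o---
tick 5: --o-o---o--
tick 6: -----o---o-
tick 7: ------o---o
tick 7 is ------o---o, still not uniform -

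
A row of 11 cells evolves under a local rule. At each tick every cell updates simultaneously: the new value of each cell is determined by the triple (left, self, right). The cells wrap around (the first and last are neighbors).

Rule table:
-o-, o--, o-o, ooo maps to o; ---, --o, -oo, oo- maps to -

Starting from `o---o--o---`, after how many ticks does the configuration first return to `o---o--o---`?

oo--oo-oo--
--o---o--o-
--oo--oo-oo
o---o---o--
oo--oo--oo-
--o---o---o
o-oo--oo--o
-o--o---o--
-oo-oo--oo-
---o--o---o
o--oo-oo--o
-o---o--o--
-oo--oo-oo-
---o---o--o
o--oo--oo-o
-o---o---o-
-oo--oo--oo
o--o---o---
oo-oo--oo--
--o--o---o-
--oo-oo--oo
o---o--o---

22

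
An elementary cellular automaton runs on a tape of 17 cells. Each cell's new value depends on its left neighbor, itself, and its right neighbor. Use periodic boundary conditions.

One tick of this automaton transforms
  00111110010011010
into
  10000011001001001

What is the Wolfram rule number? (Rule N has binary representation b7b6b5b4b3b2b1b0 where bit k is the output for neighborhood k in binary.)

81

position 3: 111 → 0  (bit 7 = 0)
position 6: 110 → 1  (bit 6 = 1)
position 14: 101 → 0  (bit 5 = 0)
position 7: 100 → 1  (bit 4 = 1)
position 2: 011 → 0  (bit 3 = 0)
position 9: 010 → 0  (bit 2 = 0)
position 1: 001 → 0  (bit 1 = 0)
position 0: 000 → 1  (bit 0 = 1)
bits b7..b0 = 01010001 = 81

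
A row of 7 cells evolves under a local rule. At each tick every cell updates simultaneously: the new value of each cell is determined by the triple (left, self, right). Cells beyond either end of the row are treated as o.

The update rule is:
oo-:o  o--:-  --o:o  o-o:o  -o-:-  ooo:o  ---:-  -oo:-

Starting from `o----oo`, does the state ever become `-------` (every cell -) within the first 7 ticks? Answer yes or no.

tick 1: o---o-o
tick 2: o--o-o-
tick 3: o-o-o-o
tick 4: oo-o-o-
tick 5: ooo-o-o
tick 6: oooo-o-
tick 7: ooooo-o
tick 7 is ooooo-o, still not uniform -

no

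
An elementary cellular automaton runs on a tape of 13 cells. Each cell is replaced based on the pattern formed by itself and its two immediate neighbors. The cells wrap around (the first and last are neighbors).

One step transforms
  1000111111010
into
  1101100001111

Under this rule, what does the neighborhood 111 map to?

At position 5 the neighborhood is 111; the next row has 0 there.

0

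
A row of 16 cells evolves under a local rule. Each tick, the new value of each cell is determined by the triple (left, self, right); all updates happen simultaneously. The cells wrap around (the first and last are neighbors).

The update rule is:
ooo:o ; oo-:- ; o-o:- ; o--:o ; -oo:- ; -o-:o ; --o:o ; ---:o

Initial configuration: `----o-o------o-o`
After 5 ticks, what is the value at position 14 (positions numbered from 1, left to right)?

ooooo-oooooooo-o
oooo---oooooo---
-oo-ooo-oooo-ooo
-----o---oo---o-
ooooooooo--ooooo
position 14 holds o

o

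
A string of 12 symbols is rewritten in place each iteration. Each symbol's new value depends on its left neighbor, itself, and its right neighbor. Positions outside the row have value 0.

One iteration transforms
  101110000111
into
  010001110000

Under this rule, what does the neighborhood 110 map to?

At position 4 the neighborhood is 110; the next row has 0 there.

0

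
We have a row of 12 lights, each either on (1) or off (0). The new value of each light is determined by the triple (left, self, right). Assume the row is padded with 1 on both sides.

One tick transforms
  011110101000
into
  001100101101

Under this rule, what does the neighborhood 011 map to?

0

At position 1 the neighborhood is 011; the next row has 0 there.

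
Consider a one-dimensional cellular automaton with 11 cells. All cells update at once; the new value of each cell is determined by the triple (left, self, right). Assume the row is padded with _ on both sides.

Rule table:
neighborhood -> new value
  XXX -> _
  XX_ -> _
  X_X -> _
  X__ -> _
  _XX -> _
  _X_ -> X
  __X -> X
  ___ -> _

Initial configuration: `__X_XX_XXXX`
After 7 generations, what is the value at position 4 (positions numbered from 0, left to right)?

_

_XX________
X__________
X__________  (fixed point — unchanged through generation 7)
position 4 holds _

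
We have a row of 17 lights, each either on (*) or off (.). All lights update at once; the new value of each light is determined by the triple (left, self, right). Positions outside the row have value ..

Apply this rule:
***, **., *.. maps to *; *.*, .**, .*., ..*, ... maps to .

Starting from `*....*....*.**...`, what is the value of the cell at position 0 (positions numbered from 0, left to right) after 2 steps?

.

step 1: .*....*......**..
step 2: ..*....*......**.
position 0 holds .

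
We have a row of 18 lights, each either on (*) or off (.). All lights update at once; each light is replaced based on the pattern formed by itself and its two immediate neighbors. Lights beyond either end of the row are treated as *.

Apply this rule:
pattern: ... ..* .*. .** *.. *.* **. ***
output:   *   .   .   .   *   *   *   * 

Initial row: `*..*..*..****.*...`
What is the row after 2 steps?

***..*..*..****.**

**..*..*..****.**.
***..*..*..****.**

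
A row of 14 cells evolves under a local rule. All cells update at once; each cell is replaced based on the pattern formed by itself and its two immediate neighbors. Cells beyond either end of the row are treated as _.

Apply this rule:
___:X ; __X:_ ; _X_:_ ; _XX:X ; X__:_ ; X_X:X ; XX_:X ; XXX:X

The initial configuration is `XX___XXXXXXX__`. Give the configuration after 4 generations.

XX_X_XXXXXXX_X
XXX_XXXXXXXXX_
XXXXXXXXXXXXX_
XXXXXXXXXXXXX_

XXXXXXXXXXXXX_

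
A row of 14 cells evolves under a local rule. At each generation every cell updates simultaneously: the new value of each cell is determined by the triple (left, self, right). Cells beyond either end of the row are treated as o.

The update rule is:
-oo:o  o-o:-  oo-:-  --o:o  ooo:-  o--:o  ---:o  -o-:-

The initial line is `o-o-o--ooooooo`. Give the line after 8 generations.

ooooooooo--ooo

-----ooo------
oooooo--oooooo
------ooo-----
ooooooo--ooooo
-------ooo----
oooooooo--oooo
--------ooo---
ooooooooo--ooo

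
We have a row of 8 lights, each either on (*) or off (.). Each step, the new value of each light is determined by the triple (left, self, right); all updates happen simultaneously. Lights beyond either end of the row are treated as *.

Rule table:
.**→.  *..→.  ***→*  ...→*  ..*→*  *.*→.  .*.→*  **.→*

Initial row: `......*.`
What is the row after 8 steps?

step 1: .******.
step 2: ..*****.
step 3: .*.****.
step 4: .*..***.
step 5: .*.*.**.
step 6: .*.*..*.
step 7: .*.*.**.  (repeats step 5; period 2)
step 8: .*.*..*.

.*.*..*.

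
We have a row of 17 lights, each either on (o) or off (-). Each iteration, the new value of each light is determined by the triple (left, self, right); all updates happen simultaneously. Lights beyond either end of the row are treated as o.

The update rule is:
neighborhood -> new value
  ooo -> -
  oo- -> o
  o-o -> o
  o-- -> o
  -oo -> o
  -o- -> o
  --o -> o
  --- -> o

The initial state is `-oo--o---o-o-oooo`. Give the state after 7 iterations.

oooooooooooooo---

oooooooooooooo---
-------------oooo
oooooooooooooo---  (repeats iteration 1; period 2)
iteration 7: oooooooooooooo---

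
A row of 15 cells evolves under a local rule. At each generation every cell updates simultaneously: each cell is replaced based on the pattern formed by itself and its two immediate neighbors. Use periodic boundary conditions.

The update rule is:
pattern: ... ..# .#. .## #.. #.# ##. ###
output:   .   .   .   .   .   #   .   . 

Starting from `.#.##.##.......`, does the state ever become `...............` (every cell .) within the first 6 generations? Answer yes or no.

yes

..#..#.........
...............
all cells are . at generation 2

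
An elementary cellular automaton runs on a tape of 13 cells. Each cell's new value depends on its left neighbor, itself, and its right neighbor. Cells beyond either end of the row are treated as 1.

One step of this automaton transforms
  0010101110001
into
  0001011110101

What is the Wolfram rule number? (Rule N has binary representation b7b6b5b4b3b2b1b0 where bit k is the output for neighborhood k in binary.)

233

position 7: 111 → 1  (bit 7 = 1)
position 8: 110 → 1  (bit 6 = 1)
position 3: 101 → 1  (bit 5 = 1)
position 0: 100 → 0  (bit 4 = 0)
position 6: 011 → 1  (bit 3 = 1)
position 2: 010 → 0  (bit 2 = 0)
position 1: 001 → 0  (bit 1 = 0)
position 10: 000 → 1  (bit 0 = 1)
bits b7..b0 = 11101001 = 233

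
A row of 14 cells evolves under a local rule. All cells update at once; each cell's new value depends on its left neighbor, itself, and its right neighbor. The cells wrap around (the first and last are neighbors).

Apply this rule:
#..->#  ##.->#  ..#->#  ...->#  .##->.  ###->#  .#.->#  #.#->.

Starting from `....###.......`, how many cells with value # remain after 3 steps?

13

step 1: ####.#########
step 2: ####..########
step 3: ######.#######
count of #: 13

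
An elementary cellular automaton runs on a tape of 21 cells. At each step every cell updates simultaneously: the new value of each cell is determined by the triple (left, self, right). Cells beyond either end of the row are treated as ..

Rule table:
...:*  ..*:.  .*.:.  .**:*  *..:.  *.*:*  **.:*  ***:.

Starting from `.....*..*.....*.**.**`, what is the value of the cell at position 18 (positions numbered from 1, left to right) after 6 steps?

.

****......***..******
*..*.****.*.*..*....*
....**..**.*.....**..
***.**..***..***.**.*
*.****..*.*..*.*****.
.**..*...*....**...*.
position 18 holds .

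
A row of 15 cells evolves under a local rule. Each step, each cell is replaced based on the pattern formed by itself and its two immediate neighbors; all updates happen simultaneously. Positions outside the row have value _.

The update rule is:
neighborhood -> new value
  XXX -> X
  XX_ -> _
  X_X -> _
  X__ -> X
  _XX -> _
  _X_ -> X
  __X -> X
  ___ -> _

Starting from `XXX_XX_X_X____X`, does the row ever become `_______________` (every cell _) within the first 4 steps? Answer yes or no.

_X_____X_XX__XX
XXX___XX___XX__
_X_X_X__X_X__X_
XX_X_XXXX_XXXXX
step 4 is XX_X_XXXX_XXXXX, still not uniform _

no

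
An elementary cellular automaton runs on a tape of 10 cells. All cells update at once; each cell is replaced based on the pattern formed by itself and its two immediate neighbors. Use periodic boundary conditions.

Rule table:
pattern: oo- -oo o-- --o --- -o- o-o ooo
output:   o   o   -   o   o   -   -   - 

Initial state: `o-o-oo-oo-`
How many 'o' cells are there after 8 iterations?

9

iteration 1: ----oo-oo-
iteration 2: oooooo-oo-
iteration 3: o----o-oo-
iteration 4: --ooo--oo-
iteration 5: ooo-o-ooo-
iteration 6: o-o---o-o-
iteration 7: ----oo----
iteration 8: oooooo-ooo
count of o: 9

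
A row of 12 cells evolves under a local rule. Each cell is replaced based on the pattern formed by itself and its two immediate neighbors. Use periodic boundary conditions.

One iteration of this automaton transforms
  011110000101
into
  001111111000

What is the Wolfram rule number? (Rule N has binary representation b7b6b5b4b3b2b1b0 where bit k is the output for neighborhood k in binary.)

211

position 2: 111 → 1  (bit 7 = 1)
position 4: 110 → 1  (bit 6 = 1)
position 0: 101 → 0  (bit 5 = 0)
position 5: 100 → 1  (bit 4 = 1)
position 1: 011 → 0  (bit 3 = 0)
position 9: 010 → 0  (bit 2 = 0)
position 8: 001 → 1  (bit 1 = 1)
position 6: 000 → 1  (bit 0 = 1)
bits b7..b0 = 11010011 = 211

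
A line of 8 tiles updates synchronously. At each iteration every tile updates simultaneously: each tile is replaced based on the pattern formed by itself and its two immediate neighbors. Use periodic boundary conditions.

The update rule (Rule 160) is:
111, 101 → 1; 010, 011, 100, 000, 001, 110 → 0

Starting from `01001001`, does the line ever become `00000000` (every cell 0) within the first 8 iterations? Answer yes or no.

yes

10000000
00000000
all cells are 0 at iteration 2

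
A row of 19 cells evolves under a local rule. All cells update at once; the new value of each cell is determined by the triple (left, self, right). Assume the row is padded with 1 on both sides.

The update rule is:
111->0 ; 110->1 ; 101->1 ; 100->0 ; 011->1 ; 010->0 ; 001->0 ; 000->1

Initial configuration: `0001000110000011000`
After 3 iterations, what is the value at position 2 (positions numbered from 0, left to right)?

0

0100010110111011010
1001001111101111101
1000001000111000111
position 2 holds 0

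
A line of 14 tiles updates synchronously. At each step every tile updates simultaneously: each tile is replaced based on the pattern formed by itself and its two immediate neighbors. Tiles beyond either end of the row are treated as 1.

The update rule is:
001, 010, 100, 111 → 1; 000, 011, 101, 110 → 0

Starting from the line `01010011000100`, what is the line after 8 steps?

step 1: 01011100101111
step 2: 01001011100111
step 3: 01111001011011
step 4: 00110111000001
step 5: 11000010100010
step 6: 10100110110110
step 7: 00111000000000
step 8: 11010100000001

11010100000001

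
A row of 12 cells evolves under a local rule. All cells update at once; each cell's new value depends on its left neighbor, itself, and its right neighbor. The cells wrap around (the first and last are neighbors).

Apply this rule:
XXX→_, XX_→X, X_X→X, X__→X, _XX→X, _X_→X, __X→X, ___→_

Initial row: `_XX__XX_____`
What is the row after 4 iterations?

XXXXXXXX____
X______XX__X
XX____XXXXXX
_XX__XX_____

_XX__XX_____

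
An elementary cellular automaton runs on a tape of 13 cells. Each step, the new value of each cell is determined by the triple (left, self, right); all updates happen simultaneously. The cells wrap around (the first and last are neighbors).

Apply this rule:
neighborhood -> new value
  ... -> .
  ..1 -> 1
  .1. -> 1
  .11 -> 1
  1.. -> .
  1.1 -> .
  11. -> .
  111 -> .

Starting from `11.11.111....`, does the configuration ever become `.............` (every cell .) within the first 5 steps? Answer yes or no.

no

step 1: 1..1..1.....1
step 2: ..11.11....11
step 3: .11..1....11.
step 4: 11..11...11..
step 5: 1..11...11..1
step 5 is 1..11...11..1, still not uniform .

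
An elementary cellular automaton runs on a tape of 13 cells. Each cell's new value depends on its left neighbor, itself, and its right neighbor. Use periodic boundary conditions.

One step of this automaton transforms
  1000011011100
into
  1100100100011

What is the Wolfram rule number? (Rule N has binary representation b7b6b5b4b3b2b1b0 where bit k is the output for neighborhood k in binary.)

position 9: 111 → 0  (bit 7 = 0)
position 6: 110 → 0  (bit 6 = 0)
position 7: 101 → 1  (bit 5 = 1)
position 1: 100 → 1  (bit 4 = 1)
position 5: 011 → 0  (bit 3 = 0)
position 0: 010 → 1  (bit 2 = 1)
position 4: 001 → 1  (bit 1 = 1)
position 2: 000 → 0  (bit 0 = 0)
bits b7..b0 = 00110110 = 54

54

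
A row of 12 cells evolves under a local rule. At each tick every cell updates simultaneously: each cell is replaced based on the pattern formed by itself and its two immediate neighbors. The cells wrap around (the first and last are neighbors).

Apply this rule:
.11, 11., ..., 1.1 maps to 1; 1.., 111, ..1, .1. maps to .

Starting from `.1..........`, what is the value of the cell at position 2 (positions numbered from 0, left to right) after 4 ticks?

.

tick 1: ...111111111
tick 2: .1.1.......1
tick 3: 1.1..11111..
tick 4: .1...1...1..
position 2 holds .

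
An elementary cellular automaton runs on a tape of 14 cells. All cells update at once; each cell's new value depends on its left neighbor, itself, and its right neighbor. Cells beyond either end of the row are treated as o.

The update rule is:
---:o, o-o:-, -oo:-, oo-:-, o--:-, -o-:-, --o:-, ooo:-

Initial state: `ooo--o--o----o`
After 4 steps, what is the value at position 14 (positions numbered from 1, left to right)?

step 1: ----------oo--
step 2: -oooooooo-----
step 3: ----------ooo-
step 4: -oooooooo-----
position 14 holds -

-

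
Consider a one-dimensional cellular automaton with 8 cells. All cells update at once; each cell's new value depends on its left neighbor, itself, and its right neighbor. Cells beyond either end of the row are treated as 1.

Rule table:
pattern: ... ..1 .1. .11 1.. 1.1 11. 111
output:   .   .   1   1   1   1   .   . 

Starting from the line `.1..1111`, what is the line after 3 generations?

1..1..1.

111.1...
...111..
1..1..1.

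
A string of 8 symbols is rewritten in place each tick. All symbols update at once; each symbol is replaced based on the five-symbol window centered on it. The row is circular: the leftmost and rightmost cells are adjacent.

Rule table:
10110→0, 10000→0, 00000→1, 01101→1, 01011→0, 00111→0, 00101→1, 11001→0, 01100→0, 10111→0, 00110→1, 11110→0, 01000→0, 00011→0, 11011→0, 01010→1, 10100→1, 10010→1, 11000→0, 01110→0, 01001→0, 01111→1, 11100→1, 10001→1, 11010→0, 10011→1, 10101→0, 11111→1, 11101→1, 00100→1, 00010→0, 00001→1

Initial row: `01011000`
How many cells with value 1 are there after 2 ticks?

5

01000001
11001101
count of 1: 5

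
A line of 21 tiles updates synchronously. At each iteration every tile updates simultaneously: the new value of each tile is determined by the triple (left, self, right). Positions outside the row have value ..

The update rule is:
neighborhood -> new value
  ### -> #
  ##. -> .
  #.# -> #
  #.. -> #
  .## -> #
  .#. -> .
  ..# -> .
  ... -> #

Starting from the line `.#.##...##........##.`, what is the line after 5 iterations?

..##.##.#.#######.#.#
#.#.##.#.#######.#.#.
.#.##.#.#######.#.#.#
..##.#.#######.#.#.#.
#.#.#.#######.#.#.#.#

#.#.#.#######.#.#.#.#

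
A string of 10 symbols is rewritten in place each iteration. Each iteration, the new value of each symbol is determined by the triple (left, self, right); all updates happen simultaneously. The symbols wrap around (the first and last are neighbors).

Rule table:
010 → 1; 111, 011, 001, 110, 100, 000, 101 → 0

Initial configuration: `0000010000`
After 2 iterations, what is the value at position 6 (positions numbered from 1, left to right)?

1

iteration 1: 0000010000  (fixed point — unchanged through iteration 2)
position 6 holds 1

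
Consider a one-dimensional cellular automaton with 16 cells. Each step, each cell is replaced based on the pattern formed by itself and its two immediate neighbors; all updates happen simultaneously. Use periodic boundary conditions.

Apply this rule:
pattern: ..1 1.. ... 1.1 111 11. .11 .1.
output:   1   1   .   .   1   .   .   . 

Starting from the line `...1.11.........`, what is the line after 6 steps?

...1..1...1.11.1

..1....1........
.1.1..1.1.......
1...11...1......
.1.1..1.1.1....1
....11.....1..1.
...1..1...1.11.1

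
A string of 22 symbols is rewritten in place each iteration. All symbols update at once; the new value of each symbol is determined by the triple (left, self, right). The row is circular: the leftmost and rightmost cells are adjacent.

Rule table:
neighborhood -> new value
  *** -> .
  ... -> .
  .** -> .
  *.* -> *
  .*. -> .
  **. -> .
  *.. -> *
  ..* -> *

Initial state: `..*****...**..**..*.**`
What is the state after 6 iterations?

..*.*.*.*.**..**..*.**

iteration 1: **.....*.*..**..**.*..
iteration 2: ..*...*.*.**..**..*.**
iteration 3: **.*.*.*.*..**..**.*..
iteration 4: ..*.*.*.*.**..**..*.**
iteration 5: **.*.*.*.*..**..**.*..  (repeats iteration 3; period 2)
iteration 6: ..*.*.*.*.**..**..*.**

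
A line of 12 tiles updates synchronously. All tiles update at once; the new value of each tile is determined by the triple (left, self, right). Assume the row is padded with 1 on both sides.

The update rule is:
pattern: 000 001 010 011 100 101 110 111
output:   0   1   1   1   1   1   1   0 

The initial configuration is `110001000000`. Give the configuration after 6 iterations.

011011100001
111110110011
000011111110
100110000011
111111000110
000001101111

000001101111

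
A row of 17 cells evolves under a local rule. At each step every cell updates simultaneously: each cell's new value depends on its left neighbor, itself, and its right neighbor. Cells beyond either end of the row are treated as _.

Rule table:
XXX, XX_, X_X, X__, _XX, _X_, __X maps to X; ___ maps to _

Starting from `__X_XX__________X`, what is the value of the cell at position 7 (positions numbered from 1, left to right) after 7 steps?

_XXXXXX________XX
XXXXXXXX______XXX
XXXXXXXXX____XXXX
XXXXXXXXXX__XXXXX
XXXXXXXXXXXXXXXXX
XXXXXXXXXXXXXXXXX  (fixed point — unchanged through step 7)
position 7 holds X

X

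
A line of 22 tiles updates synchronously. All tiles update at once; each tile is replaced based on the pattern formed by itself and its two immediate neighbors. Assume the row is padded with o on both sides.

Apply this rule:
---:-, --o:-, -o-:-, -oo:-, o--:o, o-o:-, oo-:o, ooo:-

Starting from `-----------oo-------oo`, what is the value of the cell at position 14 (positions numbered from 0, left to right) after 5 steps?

o-----------oo--------
oo-----------oo-------
-oo-----------oo------
--oo-----------oo-----
o--oo-----------oo----
position 14 holds -

-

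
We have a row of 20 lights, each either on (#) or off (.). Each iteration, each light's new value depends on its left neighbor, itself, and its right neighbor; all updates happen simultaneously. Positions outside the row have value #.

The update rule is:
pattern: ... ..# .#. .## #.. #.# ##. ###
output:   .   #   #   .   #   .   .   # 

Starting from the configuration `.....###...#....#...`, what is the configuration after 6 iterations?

#.#..##..#.#.###.##.

#...#.#.#.###..###.#
.#.##.#.#..#.##.#...
.#....#.####....##.#
.##..##..##.#..#....
...##..##...#####..#
#.#..##..#.#.###.##.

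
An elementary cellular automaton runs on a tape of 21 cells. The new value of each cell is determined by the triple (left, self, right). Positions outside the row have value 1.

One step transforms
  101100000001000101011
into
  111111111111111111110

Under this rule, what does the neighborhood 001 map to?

1

At position 10 the neighborhood is 001; the next row has 1 there.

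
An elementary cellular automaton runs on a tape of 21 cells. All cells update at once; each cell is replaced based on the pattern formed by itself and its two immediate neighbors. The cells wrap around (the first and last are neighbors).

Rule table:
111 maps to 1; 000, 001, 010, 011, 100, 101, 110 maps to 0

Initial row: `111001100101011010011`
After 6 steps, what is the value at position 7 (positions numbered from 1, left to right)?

0

110000000000000000001
100000000000000000000
000000000000000000000
000000000000000000000  (fixed point — unchanged through step 6)
position 7 holds 0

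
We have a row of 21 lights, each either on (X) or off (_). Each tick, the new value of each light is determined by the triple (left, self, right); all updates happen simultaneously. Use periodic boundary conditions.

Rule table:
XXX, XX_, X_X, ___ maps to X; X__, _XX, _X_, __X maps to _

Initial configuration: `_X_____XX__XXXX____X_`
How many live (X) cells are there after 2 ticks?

11

___XXX__X___XXX_XX___
XX__XX____X__XXX_X_XX
count of X: 11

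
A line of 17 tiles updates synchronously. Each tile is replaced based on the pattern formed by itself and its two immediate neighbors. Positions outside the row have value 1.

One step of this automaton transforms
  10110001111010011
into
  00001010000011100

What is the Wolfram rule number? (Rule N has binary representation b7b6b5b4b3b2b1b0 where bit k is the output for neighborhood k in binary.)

position 8: 111 → 0  (bit 7 = 0)
position 0: 110 → 0  (bit 6 = 0)
position 1: 101 → 0  (bit 5 = 0)
position 4: 100 → 1  (bit 4 = 1)
position 2: 011 → 0  (bit 3 = 0)
position 12: 010 → 1  (bit 2 = 1)
position 6: 001 → 1  (bit 1 = 1)
position 5: 000 → 0  (bit 0 = 0)
bits b7..b0 = 00010110 = 22

22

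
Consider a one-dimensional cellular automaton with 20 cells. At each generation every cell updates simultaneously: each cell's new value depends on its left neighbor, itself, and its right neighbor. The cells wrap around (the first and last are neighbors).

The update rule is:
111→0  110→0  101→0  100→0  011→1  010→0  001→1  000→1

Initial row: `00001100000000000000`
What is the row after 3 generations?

11111110011111111111

generation 1: 11111001111111111111
generation 2: 00000011000000000000
generation 3: 11111110011111111111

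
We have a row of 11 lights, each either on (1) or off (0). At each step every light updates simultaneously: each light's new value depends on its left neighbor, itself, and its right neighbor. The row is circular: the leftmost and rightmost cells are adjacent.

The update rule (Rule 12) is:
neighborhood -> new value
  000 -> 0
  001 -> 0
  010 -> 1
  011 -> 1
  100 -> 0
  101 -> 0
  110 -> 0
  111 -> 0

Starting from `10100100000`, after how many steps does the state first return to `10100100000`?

10100100000

1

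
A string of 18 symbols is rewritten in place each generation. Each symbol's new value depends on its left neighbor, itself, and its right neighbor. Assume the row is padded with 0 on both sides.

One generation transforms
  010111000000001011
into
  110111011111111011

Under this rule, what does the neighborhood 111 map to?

At position 4 the neighborhood is 111; the next row has 1 there.

1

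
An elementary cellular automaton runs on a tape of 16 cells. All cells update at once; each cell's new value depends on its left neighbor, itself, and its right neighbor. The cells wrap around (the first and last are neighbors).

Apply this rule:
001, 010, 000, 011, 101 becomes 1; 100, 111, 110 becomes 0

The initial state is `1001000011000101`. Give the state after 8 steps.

1100001100110000

step 1: 0011011110011111
step 2: 0110110000110000
step 3: 1101100111100111
step 4: 0011001100001100
step 5: 1110011001111001
step 6: 0000110011000011
step 7: 0111100110011110
step 8: 1100001100110000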